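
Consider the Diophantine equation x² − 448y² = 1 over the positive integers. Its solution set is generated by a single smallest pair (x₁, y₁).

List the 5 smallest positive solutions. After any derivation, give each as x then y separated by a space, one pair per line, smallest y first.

d=448: √d = [21; 6,42] (ℓ=2, even), read p_1/q_1
a_0=21:  p_0=21·1+0=21,  q_0=21·0+1=1
a_1=6:  p_1=6·21+1=127,  q_1=6·1+0=6
fundamental: x₁=127, y₁=6  (since 16129 − 448·36 = 1)
k=2:  x_2 = 127·127+448·6·6 = 32257,  y_2 = 127·6+6·127 = 1524
k=3:  x_3 = 127·32257+448·6·1524 = 8193151,  y_3 = 127·1524+6·32257 = 387090
k=4:  x_4 = 127·8193151+448·6·387090 = 2081028097,  y_4 = 127·387090+6·8193151 = 98319336
k=5:  x_5 = 127·2081028097+448·6·98319336 = 528572943487,  y_5 = 127·98319336+6·2081028097 = 24972724254

127 6
32257 1524
8193151 387090
2081028097 98319336
528572943487 24972724254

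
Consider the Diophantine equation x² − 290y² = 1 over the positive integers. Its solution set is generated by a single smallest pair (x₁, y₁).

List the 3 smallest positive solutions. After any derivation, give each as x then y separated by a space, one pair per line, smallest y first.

579 34
670481 39372
776416419 45592742

√290 → a₀=17, period (34); ℓ=1 odd so k=1
i=0: a=17 ⇒ p=17, q=1
i=1: a=34 ⇒ p=579, q=34
(x₁, y₁) = (579, 34);  579² − 290·34² = 1 ✓
(579+34√290)^2 = 670481 + 39372√290
(579+34√290)^3 = 776416419 + 45592742√290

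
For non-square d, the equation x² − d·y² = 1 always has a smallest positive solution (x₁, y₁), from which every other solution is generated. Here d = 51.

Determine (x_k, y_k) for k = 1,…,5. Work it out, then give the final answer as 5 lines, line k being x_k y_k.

√51 = [7; 7,14, …], period ℓ=2 (even) → k=1
a_0=7:  p_0=7·1+0=7,  q_0=7·0+1=1
a_1=7:  p_1=7·7+1=50,  q_1=7·1+0=7
(x₁, y₁) = (50, 7);  50² − 51·7² = 1 ✓
(x_2, y_2) = (50·50 + 51·7·7, 50·7 + 7·50) = (4999, 700)
(x_3, y_3) = (50·4999 + 51·7·700, 50·700 + 7·4999) = (499850, 69993)
(x_4, y_4) = (50·499850 + 51·7·69993, 50·69993 + 7·499850) = (49980001, 6998600)
(x_5, y_5) = (50·49980001 + 51·7·6998600, 50·6998600 + 7·49980001) = (4997500250, 699790007)

50 7
4999 700
499850 69993
49980001 6998600
4997500250 699790007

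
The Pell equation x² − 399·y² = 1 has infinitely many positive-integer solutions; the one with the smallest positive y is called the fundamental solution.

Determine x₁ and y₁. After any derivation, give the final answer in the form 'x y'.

20 1

d=399: √d = [19; 1,38] (ℓ=2, even), read p_1/q_1
i=0: a=19 ⇒ p=19, q=1
i=1: a=1 ⇒ p=20, q=1
→ (20, 1).  Check: 20²=400, 399·1²=399, difference 1.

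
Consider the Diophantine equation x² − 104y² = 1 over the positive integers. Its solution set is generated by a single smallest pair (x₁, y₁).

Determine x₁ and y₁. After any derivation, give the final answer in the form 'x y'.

51 5

√104 = [10; 5,20, …], period ℓ=2 (even) → k=1
step 0: (10, 1)  from 10·(1,0) + (0,1)
step 1: (51, 5)  from 5·(10,1) + (1,0)
(x₁, y₁) = (51, 5);  51² − 104·5² = 1 ✓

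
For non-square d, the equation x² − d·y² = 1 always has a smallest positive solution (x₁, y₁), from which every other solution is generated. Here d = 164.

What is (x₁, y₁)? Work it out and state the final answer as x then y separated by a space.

d=164: √d = [12; 1,4,6,4,1,24] (ℓ=6, even), read p_5/q_5
a_0=12:  p_0=12·1+0=12,  q_0=12·0+1=1
a_1=1:  p_1=1·12+1=13,  q_1=1·1+0=1
a_2=4:  p_2=4·13+12=64,  q_2=4·1+1=5
a_3=6:  p_3=6·64+13=397,  q_3=6·5+1=31
a_4=4:  p_4=4·397+64=1652,  q_4=4·31+5=129
a_5=1:  p_5=1·1652+397=2049,  q_5=1·129+31=160
fundamental: x₁=2049, y₁=160  (since 4198401 − 164·25600 = 1)

2049 160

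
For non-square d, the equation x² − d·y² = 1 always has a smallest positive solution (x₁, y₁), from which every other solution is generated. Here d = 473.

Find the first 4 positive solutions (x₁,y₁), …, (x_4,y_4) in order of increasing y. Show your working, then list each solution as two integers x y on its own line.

d=473: √d = [21; 1,2,1,42] (ℓ=4, even), read p_3/q_3
k=0  a_k=21  p_k/q_k = 21/1
k=1  a_k=1  p_k/q_k = 22/1
k=2  a_k=2  p_k/q_k = 65/3
k=3  a_k=1  p_k/q_k = 87/4
→ (87, 4).  Check: 87²=7569, 473·4²=7568, difference 1.
n=2: (87,4)∘(87,4) = (87·87+473·4·4, 87·4+4·87) = (15137,696)
n=3: (15137,696)∘(87,4) = (87·15137+473·4·696, 87·696+4·15137) = (2633751,121100)
n=4: (2633751,121100)∘(87,4) = (87·2633751+473·4·121100, 87·121100+4·2633751) = (458257537,21070704)

87 4
15137 696
2633751 121100
458257537 21070704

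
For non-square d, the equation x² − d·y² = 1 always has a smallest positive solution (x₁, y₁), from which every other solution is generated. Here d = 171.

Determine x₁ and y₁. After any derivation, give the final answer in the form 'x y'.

170 13

√171 → a₀=13, period (13,26); ℓ=2 even so k=1
step 0: (13, 1)  from 13·(1,0) + (0,1)
step 1: (170, 13)  from 13·(13,1) + (1,0)
fundamental: x₁=170, y₁=13  (since 28900 − 171·169 = 1)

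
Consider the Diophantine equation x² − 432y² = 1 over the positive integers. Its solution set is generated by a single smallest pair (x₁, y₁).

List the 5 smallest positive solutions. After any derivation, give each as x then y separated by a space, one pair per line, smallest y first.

1351 65
3650401 175630
9863382151 474552195
26650854921601 1282239855260
72010600134783751 3464611614360325

√432 = [20; 1,3,1,1,1,3,1,40, …], period ℓ=8 (even) → k=7
a_0=20:  p_0=20·1+0=20,  q_0=20·0+1=1
…
a_2=3:  p_2=3·21+20=83,  q_2=3·1+1=4
a_3=1:  p_3=1·83+21=104,  q_3=1·4+1=5
…
a_6=3:  p_6=3·291+187=1060,  q_6=3·14+9=51
a_7=1:  p_7=1·1060+291=1351,  q_7=1·51+14=65
fundamental: x₁=1351, y₁=65  (since 1825201 − 432·4225 = 1)
(1351+65√432)^2 = 3650401 + 175630√432
(1351+65√432)^3 = 9863382151 + 474552195√432
(1351+65√432)^4 = 26650854921601 + 1282239855260√432
(1351+65√432)^5 = 72010600134783751 + 3464611614360325√432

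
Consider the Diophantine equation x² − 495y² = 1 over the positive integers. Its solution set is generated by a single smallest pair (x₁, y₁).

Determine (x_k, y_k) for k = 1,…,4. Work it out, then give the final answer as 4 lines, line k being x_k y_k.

[22; 4,44] for √495; ℓ=2 ⇒ convergent index 1
i=0: a=22 ⇒ p=22, q=1
i=1: a=4 ⇒ p=89, q=4
→ (89, 4).  Check: 89²=7921, 495·4²=7920, difference 1.
(x_2, y_2) = (89·89 + 495·4·4, 89·4 + 4·89) = (15841, 712)
(x_3, y_3) = (89·15841 + 495·4·712, 89·712 + 4·15841) = (2819609, 126732)
(x_4, y_4) = (89·2819609 + 495·4·126732, 89·126732 + 4·2819609) = (501874561, 22557584)

89 4
15841 712
2819609 126732
501874561 22557584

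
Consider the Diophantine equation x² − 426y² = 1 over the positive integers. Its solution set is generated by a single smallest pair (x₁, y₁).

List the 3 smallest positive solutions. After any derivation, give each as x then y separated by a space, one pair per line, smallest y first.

d=426: √d = [20; 1,1,1,3,2,6,2,3,1,1,1,40] (ℓ=12, even), read p_11/q_11
i=0: a=20 ⇒ p=20, q=1
i=1: a=1 ⇒ p=21, q=1
i=2: a=1 ⇒ p=41, q=2
…
i=4: a=3 ⇒ p=227, q=11
i=5: a=2 ⇒ p=516, q=25
…
i=7: a=2 ⇒ p=7162, q=347
…
i=9: a=1 ⇒ p=31971, q=1549
i=10: a=1 ⇒ p=56780, q=2751
i=11: a=1 ⇒ p=88751, q=4300
→ (88751, 4300).  Check: 88751²=7876740001, 426·4300²=7876740000, difference 1.
(88751+4300√426)^2 = 15753480001 + 763258600√426
(88751+4300√426)^3 = 2796274207048751 + 135479928012900√426

88751 4300
15753480001 763258600
2796274207048751 135479928012900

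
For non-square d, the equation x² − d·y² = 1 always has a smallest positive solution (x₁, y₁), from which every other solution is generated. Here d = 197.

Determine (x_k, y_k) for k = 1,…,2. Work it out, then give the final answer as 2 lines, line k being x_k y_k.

393 28
308897 22008

[14; 28] for √197; ℓ=1 ⇒ convergent index 1
i=0: a=14 ⇒ p=14, q=1
i=1: a=28 ⇒ p=393, q=28
(x₁, y₁) = (393, 28);  393² − 197·28² = 1 ✓
(x_2, y_2) = (393·393 + 197·28·28, 393·28 + 28·393) = (308897, 22008)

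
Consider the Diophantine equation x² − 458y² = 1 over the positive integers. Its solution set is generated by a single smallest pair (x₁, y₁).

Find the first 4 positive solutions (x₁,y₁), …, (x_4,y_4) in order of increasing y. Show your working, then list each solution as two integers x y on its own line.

22899 1070
1048728401 49003860
48029663286099 2244278779210
2199662518128033601 102783479481255720

[21; 2,2,42] for √458; ℓ=3 ⇒ convergent index 5
step 0: (21, 1)  from 21·(1,0) + (0,1)
step 1: (43, 2)  from 2·(21,1) + (1,0)
step 2: (107, 5)  from 2·(43,2) + (21,1)
…
step 4: (9181, 429)  from 2·(4537,212) + (107,5)
step 5: (22899, 1070)  from 2·(9181,429) + (4537,212)
→ (22899, 1070).  Check: 22899²=524364201, 458·1070²=524364200, difference 1.
k=2:  x_2 = 22899·22899+458·1070·1070 = 1048728401,  y_2 = 22899·1070+1070·22899 = 49003860
k=3:  x_3 = 22899·1048728401+458·1070·49003860 = 48029663286099,  y_3 = 22899·49003860+1070·1048728401 = 2244278779210
k=4:  x_4 = 22899·48029663286099+458·1070·2244278779210 = 2199662518128033601,  y_4 = 22899·2244278779210+1070·48029663286099 = 102783479481255720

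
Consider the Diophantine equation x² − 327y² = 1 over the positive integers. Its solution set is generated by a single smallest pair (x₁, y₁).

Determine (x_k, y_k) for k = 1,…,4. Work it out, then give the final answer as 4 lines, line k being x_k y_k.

217 12
94177 5208
40872601 2260260
17738614657 980947632

[18; 12,36] for √327; ℓ=2 ⇒ convergent index 1
i=0: a=18 ⇒ p=18, q=1
i=1: a=12 ⇒ p=217, q=12
fundamental: x₁=217, y₁=12  (since 47089 − 327·144 = 1)
n=2: (217,12)∘(217,12) = (217·217+327·12·12, 217·12+12·217) = (94177,5208)
n=3: (94177,5208)∘(217,12) = (217·94177+327·12·5208, 217·5208+12·94177) = (40872601,2260260)
n=4: (40872601,2260260)∘(217,12) = (217·40872601+327·12·2260260, 217·2260260+12·40872601) = (17738614657,980947632)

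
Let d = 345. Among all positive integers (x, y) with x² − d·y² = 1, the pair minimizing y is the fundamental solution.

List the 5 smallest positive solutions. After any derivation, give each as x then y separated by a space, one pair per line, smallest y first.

√345 = [18; 1,1,2,1,6,1,2,1,1,36, …], period ℓ=10 (even) → k=9
k=0  a_k=18  p_k/q_k = 18/1
k=1  a_k=1  p_k/q_k = 19/1
…
k=3  a_k=2  p_k/q_k = 93/5
…
k=5  a_k=6  p_k/q_k = 873/47
…
k=8  a_k=1  p_k/q_k = 3882/209
k=9  a_k=1  p_k/q_k = 6761/364
fundamental: x₁=6761, y₁=364  (since 45711121 − 345·132496 = 1)
k=2:  x_2 = 6761·6761+345·364·364 = 91422241,  y_2 = 6761·364+364·6761 = 4922008
k=3:  x_3 = 6761·91422241+345·364·4922008 = 1236211536041,  y_3 = 6761·4922008+364·91422241 = 66555391812
k=4:  x_4 = 6761·1236211536041+345·364·66555391812 = 16716052298924161,  y_4 = 6761·66555391812+364·1236211536041 = 899962003159856
k=5:  x_5 = 6761·16716052298924161+345·364·899962003159856 = 226034457949840969001,  y_5 = 6761·899962003159856+364·16716052298924161 = 12169286140172181020

6761 364
91422241 4922008
1236211536041 66555391812
16716052298924161 899962003159856
226034457949840969001 12169286140172181020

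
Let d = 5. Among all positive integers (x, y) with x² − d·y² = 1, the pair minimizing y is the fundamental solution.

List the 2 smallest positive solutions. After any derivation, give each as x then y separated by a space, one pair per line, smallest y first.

[2; 4] for √5; ℓ=1 ⇒ convergent index 1
step 0: (2, 1)  from 2·(1,0) + (0,1)
step 1: (9, 4)  from 4·(2,1) + (1,0)
fundamental: x₁=9, y₁=4  (since 81 − 5·16 = 1)
k=2:  x_2 = 9·9+5·4·4 = 161,  y_2 = 9·4+4·9 = 72

9 4
161 72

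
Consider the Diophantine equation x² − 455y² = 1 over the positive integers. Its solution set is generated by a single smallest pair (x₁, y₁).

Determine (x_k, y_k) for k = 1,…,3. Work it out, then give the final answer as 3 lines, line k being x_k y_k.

64 3
8191 384
1048384 49149

d=455: √d = [21; 3,42] (ℓ=2, even), read p_1/q_1
a_0=21:  p_0=21·1+0=21,  q_0=21·0+1=1
a_1=3:  p_1=3·21+1=64,  q_1=3·1+0=3
(x₁, y₁) = (64, 3);  64² − 455·3² = 1 ✓
(64+3√455)^2 = 8191 + 384√455
(64+3√455)^3 = 1048384 + 49149√455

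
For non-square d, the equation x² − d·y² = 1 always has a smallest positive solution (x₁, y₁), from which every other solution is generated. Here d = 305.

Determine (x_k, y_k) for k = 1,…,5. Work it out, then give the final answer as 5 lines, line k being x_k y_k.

√305 = [17; 2,6,2,34, …], period ℓ=4 (even) → k=3
a_0=17:  p_0=17·1+0=17,  q_0=17·0+1=1
a_1=2:  p_1=2·17+1=35,  q_1=2·1+0=2
a_2=6:  p_2=6·35+17=227,  q_2=6·2+1=13
a_3=2:  p_3=2·227+35=489,  q_3=2·13+2=28
(x₁, y₁) = (489, 28);  489² − 305·28² = 1 ✓
(489+28√305)^2 = 478241 + 27384√305
(489+28√305)^3 = 467719209 + 26781524√305
(489+28√305)^4 = 457428908161 + 26192303088√305
(489+28√305)^5 = 447365004462249 + 25616045638540√305

489 28
478241 27384
467719209 26781524
457428908161 26192303088
447365004462249 25616045638540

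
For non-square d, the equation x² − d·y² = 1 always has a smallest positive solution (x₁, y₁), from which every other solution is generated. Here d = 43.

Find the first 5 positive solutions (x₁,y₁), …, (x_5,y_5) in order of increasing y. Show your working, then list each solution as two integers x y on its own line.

3482 531
24248647 3697884
168867574226 25752063645
1175993762661217 179337367525896
8189620394305140962 1248905401698276099

[6; 1,1,3,1,5,1,3,1,1,12] for √43; ℓ=10 ⇒ convergent index 9
i=0: a=6 ⇒ p=6, q=1
…
i=2: a=1 ⇒ p=13, q=2
…
i=4: a=1 ⇒ p=59, q=9
…
i=8: a=1 ⇒ p=1941, q=296
i=9: a=1 ⇒ p=3482, q=531
(x₁, y₁) = (3482, 531);  3482² − 43·531² = 1 ✓
(3482+531√43)^2 = 24248647 + 3697884√43
(3482+531√43)^3 = 168867574226 + 25752063645√43
(3482+531√43)^4 = 1175993762661217 + 179337367525896√43
(3482+531√43)^5 = 8189620394305140962 + 1248905401698276099√43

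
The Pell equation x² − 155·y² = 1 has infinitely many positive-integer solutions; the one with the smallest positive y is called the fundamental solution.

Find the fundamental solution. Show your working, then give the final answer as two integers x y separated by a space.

249 20

d=155: √d = [12; 2,4,2,24] (ℓ=4, even), read p_3/q_3
k=0  a_k=12  p_k/q_k = 12/1
…
k=2  a_k=4  p_k/q_k = 112/9
k=3  a_k=2  p_k/q_k = 249/20
(x₁, y₁) = (249, 20);  249² − 155·20² = 1 ✓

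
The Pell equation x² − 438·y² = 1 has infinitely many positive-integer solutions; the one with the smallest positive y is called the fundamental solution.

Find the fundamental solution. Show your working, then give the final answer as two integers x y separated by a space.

293 14

√438 → a₀=20, period (1,12,1,40); ℓ=4 even so k=3
i=0: a=20 ⇒ p=20, q=1
i=1: a=1 ⇒ p=21, q=1
i=2: a=12 ⇒ p=272, q=13
i=3: a=1 ⇒ p=293, q=14
(x₁, y₁) = (293, 14);  293² − 438·14² = 1 ✓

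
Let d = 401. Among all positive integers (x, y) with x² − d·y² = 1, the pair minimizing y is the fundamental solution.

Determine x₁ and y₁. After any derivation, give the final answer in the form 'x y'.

801 40

[20; 40] for √401; ℓ=1 ⇒ convergent index 1
i=0: a=20 ⇒ p=20, q=1
i=1: a=40 ⇒ p=801, q=40
fundamental: x₁=801, y₁=40  (since 641601 − 401·1600 = 1)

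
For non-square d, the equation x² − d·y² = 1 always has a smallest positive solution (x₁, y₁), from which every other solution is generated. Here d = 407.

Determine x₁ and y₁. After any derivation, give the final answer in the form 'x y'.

2663 132

√407 = [20; 5,1,2,1,5,40, …], period ℓ=6 (even) → k=5
k=0  a_k=20  p_k/q_k = 20/1
…
k=3  a_k=2  p_k/q_k = 343/17
k=4  a_k=1  p_k/q_k = 464/23
k=5  a_k=5  p_k/q_k = 2663/132
→ (2663, 132).  Check: 2663²=7091569, 407·132²=7091568, difference 1.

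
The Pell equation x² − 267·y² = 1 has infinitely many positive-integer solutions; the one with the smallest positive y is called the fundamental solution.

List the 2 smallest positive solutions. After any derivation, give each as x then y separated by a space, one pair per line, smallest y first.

√267 → a₀=16, period (2,1,15,1,2,32); ℓ=6 even so k=5
a_0=16:  p_0=16·1+0=16,  q_0=16·0+1=1
a_1=2:  p_1=2·16+1=33,  q_1=2·1+0=2
…
a_3=15:  p_3=15·49+33=768,  q_3=15·3+2=47
a_4=1:  p_4=1·768+49=817,  q_4=1·47+3=50
a_5=2:  p_5=2·817+768=2402,  q_5=2·50+47=147
→ (2402, 147).  Check: 2402²=5769604, 267·147²=5769603, difference 1.
n=2: (2402,147)∘(2402,147) = (2402·2402+267·147·147, 2402·147+147·2402) = (11539207,706188)

2402 147
11539207 706188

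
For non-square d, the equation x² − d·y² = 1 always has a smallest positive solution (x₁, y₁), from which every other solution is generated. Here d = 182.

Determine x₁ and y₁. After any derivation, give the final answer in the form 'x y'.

27 2

√182 → a₀=13, period (2,26); ℓ=2 even so k=1
k=0  a_k=13  p_k/q_k = 13/1
k=1  a_k=2  p_k/q_k = 27/2
fundamental: x₁=27, y₁=2  (since 729 − 182·4 = 1)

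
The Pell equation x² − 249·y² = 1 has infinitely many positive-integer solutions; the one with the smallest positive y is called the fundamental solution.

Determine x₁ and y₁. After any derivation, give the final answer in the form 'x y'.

8553815 542076

d=249: √d = [15; 1,3,1,1,5,…,3,1,30] (ℓ=16, even), read p_15/q_15
i=0: a=15 ⇒ p=15, q=1
i=1: a=1 ⇒ p=16, q=1
i=2: a=3 ⇒ p=63, q=4
i=3: a=1 ⇒ p=79, q=5
…
i=6: a=1 ⇒ p=931, q=59
…
i=8: a=10 ⇒ p=36751, q=2329
i=9: a=3 ⇒ p=113835, q=7214
i=10: a=1 ⇒ p=150586, q=9543
…
i=12: a=1 ⇒ p=1017351, q=64472
…
i=14: a=3 ⇒ p=6669699, q=422675
i=15: a=1 ⇒ p=8553815, q=542076
fundamental: x₁=8553815, y₁=542076  (since 73167751054225 − 249·293846389776 = 1)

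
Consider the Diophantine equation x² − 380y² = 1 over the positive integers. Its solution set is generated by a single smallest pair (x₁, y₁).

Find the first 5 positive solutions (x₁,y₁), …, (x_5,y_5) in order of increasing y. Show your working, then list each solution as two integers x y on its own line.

39 2
3041 156
237159 12166
18495361 948792
1442400999 73993610

√380 → a₀=19, period (2,38); ℓ=2 even so k=1
k=0  a_k=19  p_k/q_k = 19/1
k=1  a_k=2  p_k/q_k = 39/2
(x₁, y₁) = (39, 2);  39² − 380·2² = 1 ✓
n=2: (39,2)∘(39,2) = (39·39+380·2·2, 39·2+2·39) = (3041,156)
n=3: (3041,156)∘(39,2) = (39·3041+380·2·156, 39·156+2·3041) = (237159,12166)
n=4: (237159,12166)∘(39,2) = (39·237159+380·2·12166, 39·12166+2·237159) = (18495361,948792)
n=5: (18495361,948792)∘(39,2) = (39·18495361+380·2·948792, 39·948792+2·18495361) = (1442400999,73993610)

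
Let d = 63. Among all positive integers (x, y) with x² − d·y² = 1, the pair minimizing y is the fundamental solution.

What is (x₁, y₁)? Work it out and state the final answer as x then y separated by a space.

8 1

√63 = [7; 1,14, …], period ℓ=2 (even) → k=1
a_0=7:  p_0=7·1+0=7,  q_0=7·0+1=1
a_1=1:  p_1=1·7+1=8,  q_1=1·1+0=1
fundamental: x₁=8, y₁=1  (since 64 − 63·1 = 1)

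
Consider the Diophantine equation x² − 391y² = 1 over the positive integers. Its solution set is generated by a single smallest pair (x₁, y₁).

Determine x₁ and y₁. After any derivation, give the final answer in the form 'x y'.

7338680 371133

d=391: √d = [19; 1,3,2,2,1,…,3,1,38] (ℓ=16, even), read p_15/q_15
k=0  a_k=19  p_k/q_k = 19/1
…
k=2  a_k=3  p_k/q_k = 79/4
k=3  a_k=2  p_k/q_k = 178/9
…
k=8  a_k=19  p_k/q_k = 52519/2656
k=9  a_k=2  p_k/q_k = 107747/5449
…
k=11  a_k=1  p_k/q_k = 268013/13554
…
k=14  a_k=3  p_k/q_k = 5678083/287153
k=15  a_k=1  p_k/q_k = 7338680/371133
(x₁, y₁) = (7338680, 371133);  7338680² − 391·371133² = 1 ✓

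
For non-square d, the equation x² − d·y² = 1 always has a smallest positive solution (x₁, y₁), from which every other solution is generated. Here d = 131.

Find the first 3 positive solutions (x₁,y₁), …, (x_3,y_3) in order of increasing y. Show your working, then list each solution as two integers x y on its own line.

√131 = [11; 2,4,11,4,2,22, …], period ℓ=6 (even) → k=5
step 0: (11, 1)  from 11·(1,0) + (0,1)
step 1: (23, 2)  from 2·(11,1) + (1,0)
…
step 3: (1156, 101)  from 11·(103,9) + (23,2)
step 4: (4727, 413)  from 4·(1156,101) + (103,9)
step 5: (10610, 927)  from 2·(4727,413) + (1156,101)
fundamental: x₁=10610, y₁=927  (since 112572100 − 131·859329 = 1)
(10610+927√131)^2 = 225144199 + 19670940√131
(10610+927√131)^3 = 4777559892170 + 417417345873√131

10610 927
225144199 19670940
4777559892170 417417345873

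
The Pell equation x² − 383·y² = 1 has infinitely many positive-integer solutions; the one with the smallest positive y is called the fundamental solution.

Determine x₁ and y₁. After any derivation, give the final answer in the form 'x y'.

18768 959

√383 = [19; 1,1,3,19,3,1,1,38, …], period ℓ=8 (even) → k=7
a_0=19:  p_0=19·1+0=19,  q_0=19·0+1=1
a_1=1:  p_1=1·19+1=20,  q_1=1·1+0=1
a_2=1:  p_2=1·20+19=39,  q_2=1·1+1=2
…
a_4=19:  p_4=19·137+39=2642,  q_4=19·7+2=135
a_5=3:  p_5=3·2642+137=8063,  q_5=3·135+7=412
a_6=1:  p_6=1·8063+2642=10705,  q_6=1·412+135=547
a_7=1:  p_7=1·10705+8063=18768,  q_7=1·547+412=959
(x₁, y₁) = (18768, 959);  18768² − 383·959² = 1 ✓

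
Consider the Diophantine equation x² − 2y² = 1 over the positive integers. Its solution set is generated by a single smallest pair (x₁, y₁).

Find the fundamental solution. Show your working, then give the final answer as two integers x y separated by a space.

3 2

√2 → a₀=1, period (2); ℓ=1 odd so k=1
i=0: a=1 ⇒ p=1, q=1
i=1: a=2 ⇒ p=3, q=2
fundamental: x₁=3, y₁=2  (since 9 − 2·4 = 1)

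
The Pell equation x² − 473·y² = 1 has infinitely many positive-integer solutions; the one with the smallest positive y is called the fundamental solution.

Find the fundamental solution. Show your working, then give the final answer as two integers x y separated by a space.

√473 = [21; 1,2,1,42, …], period ℓ=4 (even) → k=3
k=0  a_k=21  p_k/q_k = 21/1
…
k=2  a_k=2  p_k/q_k = 65/3
k=3  a_k=1  p_k/q_k = 87/4
fundamental: x₁=87, y₁=4  (since 7569 − 473·16 = 1)

87 4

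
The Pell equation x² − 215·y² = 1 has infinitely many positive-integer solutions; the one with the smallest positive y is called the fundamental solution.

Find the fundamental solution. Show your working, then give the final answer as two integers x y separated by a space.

√215 = [14; 1,1,1,28, …], period ℓ=4 (even) → k=3
k=0  a_k=14  p_k/q_k = 14/1
…
k=2  a_k=1  p_k/q_k = 29/2
k=3  a_k=1  p_k/q_k = 44/3
(x₁, y₁) = (44, 3);  44² − 215·3² = 1 ✓

44 3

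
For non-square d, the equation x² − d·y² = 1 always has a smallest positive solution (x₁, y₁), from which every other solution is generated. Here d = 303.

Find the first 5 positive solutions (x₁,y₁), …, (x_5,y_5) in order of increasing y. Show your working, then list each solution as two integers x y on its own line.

√303 → a₀=17, period (2,2,5,2,2,34); ℓ=6 even so k=5
a_0=17:  p_0=17·1+0=17,  q_0=17·0+1=1
a_1=2:  p_1=2·17+1=35,  q_1=2·1+0=2
…
a_3=5:  p_3=5·87+35=470,  q_3=5·5+2=27
a_4=2:  p_4=2·470+87=1027,  q_4=2·27+5=59
a_5=2:  p_5=2·1027+470=2524,  q_5=2·59+27=145
→ (2524, 145).  Check: 2524²=6370576, 303·145²=6370575, difference 1.
n=2: (2524,145)∘(2524,145) = (2524·2524+303·145·145, 2524·145+145·2524) = (12741151,731960)
n=3: (12741151,731960)∘(2524,145) = (2524·12741151+303·145·731960, 2524·731960+145·12741151) = (64317327724,3694933935)
n=4: (64317327724,3694933935)∘(2524,145) = (2524·64317327724+303·145·3694933935, 2524·3694933935+145·64317327724) = (324673857609601,18652025771920)
n=5: (324673857609601,18652025771920)∘(2524,145) = (2524·324673857609601+303·145·18652025771920, 2524·18652025771920+145·324673857609601) = (1638953568895938124,94155422401718225)

2524 145
12741151 731960
64317327724 3694933935
324673857609601 18652025771920
1638953568895938124 94155422401718225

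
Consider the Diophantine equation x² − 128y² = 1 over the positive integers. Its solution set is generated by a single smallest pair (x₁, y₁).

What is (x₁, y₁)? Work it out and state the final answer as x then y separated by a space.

577 51

[11; 3,5,3,22] for √128; ℓ=4 ⇒ convergent index 3
k=0  a_k=11  p_k/q_k = 11/1
…
k=2  a_k=5  p_k/q_k = 181/16
k=3  a_k=3  p_k/q_k = 577/51
(x₁, y₁) = (577, 51);  577² − 128·51² = 1 ✓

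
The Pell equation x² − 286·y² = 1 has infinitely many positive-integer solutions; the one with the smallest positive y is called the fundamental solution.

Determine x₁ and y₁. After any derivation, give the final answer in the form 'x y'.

√286 = [16; 1,10,3,3,2,3,3,10,1,32, …], period ℓ=10 (even) → k=9
i=0: a=16 ⇒ p=16, q=1
i=1: a=1 ⇒ p=17, q=1
…
i=3: a=3 ⇒ p=575, q=34
i=4: a=3 ⇒ p=1911, q=113
…
i=6: a=3 ⇒ p=15102, q=893
…
i=8: a=10 ⇒ p=512132, q=30283
i=9: a=1 ⇒ p=561835, q=33222
→ (561835, 33222).  Check: 561835²=315658567225, 286·33222²=315658567224, difference 1.

561835 33222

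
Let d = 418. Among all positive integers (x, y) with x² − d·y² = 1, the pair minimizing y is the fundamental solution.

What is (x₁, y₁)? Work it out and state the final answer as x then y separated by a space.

33857 1656

[20; 2,4,20,4,2,40] for √418; ℓ=6 ⇒ convergent index 5
a_0=20:  p_0=20·1+0=20,  q_0=20·0+1=1
a_1=2:  p_1=2·20+1=41,  q_1=2·1+0=2
…
a_3=20:  p_3=20·184+41=3721,  q_3=20·9+2=182
a_4=4:  p_4=4·3721+184=15068,  q_4=4·182+9=737
a_5=2:  p_5=2·15068+3721=33857,  q_5=2·737+182=1656
→ (33857, 1656).  Check: 33857²=1146296449, 418·1656²=1146296448, difference 1.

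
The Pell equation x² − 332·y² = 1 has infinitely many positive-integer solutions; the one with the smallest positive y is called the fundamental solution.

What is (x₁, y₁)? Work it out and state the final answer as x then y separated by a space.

13447 738

[18; 4,1,1,8,1,1,4,36] for √332; ℓ=8 ⇒ convergent index 7
k=0  a_k=18  p_k/q_k = 18/1
k=1  a_k=4  p_k/q_k = 73/4
k=2  a_k=1  p_k/q_k = 91/5
k=3  a_k=1  p_k/q_k = 164/9
k=4  a_k=8  p_k/q_k = 1403/77
…
k=6  a_k=1  p_k/q_k = 2970/163
k=7  a_k=4  p_k/q_k = 13447/738
(x₁, y₁) = (13447, 738);  13447² − 332·738² = 1 ✓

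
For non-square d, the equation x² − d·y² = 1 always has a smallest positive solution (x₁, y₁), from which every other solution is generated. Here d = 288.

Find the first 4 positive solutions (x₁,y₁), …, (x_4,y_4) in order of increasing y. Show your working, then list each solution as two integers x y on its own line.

d=288: √d = [16; 1,32] (ℓ=2, even), read p_1/q_1
a_0=16:  p_0=16·1+0=16,  q_0=16·0+1=1
a_1=1:  p_1=1·16+1=17,  q_1=1·1+0=1
fundamental: x₁=17, y₁=1  (since 289 − 288·1 = 1)
(x_2, y_2) = (17·17 + 288·1·1, 17·1 + 1·17) = (577, 34)
(x_3, y_3) = (17·577 + 288·1·34, 17·34 + 1·577) = (19601, 1155)
(x_4, y_4) = (17·19601 + 288·1·1155, 17·1155 + 1·19601) = (665857, 39236)

17 1
577 34
19601 1155
665857 39236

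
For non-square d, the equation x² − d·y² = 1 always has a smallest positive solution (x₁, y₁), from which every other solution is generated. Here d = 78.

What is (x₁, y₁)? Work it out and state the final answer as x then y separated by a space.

[8; 1,4,1,16] for √78; ℓ=4 ⇒ convergent index 3
step 0: (8, 1)  from 8·(1,0) + (0,1)
…
step 2: (44, 5)  from 4·(9,1) + (8,1)
step 3: (53, 6)  from 1·(44,5) + (9,1)
(x₁, y₁) = (53, 6);  53² − 78·6² = 1 ✓

53 6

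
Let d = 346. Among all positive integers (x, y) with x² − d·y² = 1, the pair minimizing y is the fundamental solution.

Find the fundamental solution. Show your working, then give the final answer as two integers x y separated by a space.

[18; 1,1,1,1,36] for √346; ℓ=5 ⇒ convergent index 9
step 0: (18, 1)  from 18·(1,0) + (0,1)
step 1: (19, 1)  from 1·(18,1) + (1,0)
step 2: (37, 2)  from 1·(19,1) + (18,1)
step 3: (56, 3)  from 1·(37,2) + (19,1)
…
step 6: (3497, 188)  from 1·(3404,183) + (93,5)
step 7: (6901, 371)  from 1·(3497,188) + (3404,183)
step 8: (10398, 559)  from 1·(6901,371) + (3497,188)
step 9: (17299, 930)  from 1·(10398,559) + (6901,371)
→ (17299, 930).  Check: 17299²=299255401, 346·930²=299255400, difference 1.

17299 930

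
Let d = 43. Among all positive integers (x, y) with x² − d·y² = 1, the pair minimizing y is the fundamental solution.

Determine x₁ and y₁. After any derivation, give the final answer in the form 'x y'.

√43 = [6; 1,1,3,1,5,1,3,1,1,12, …], period ℓ=10 (even) → k=9
k=0  a_k=6  p_k/q_k = 6/1
…
k=3  a_k=3  p_k/q_k = 46/7
…
k=5  a_k=5  p_k/q_k = 341/52
k=6  a_k=1  p_k/q_k = 400/61
k=7  a_k=3  p_k/q_k = 1541/235
k=8  a_k=1  p_k/q_k = 1941/296
k=9  a_k=1  p_k/q_k = 3482/531
→ (3482, 531).  Check: 3482²=12124324, 43·531²=12124323, difference 1.

3482 531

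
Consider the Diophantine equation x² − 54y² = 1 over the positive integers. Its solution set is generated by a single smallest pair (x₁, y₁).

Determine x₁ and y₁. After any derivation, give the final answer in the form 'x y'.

485 66

√54 = [7; 2,1,6,1,2,14, …], period ℓ=6 (even) → k=5
a_0=7:  p_0=7·1+0=7,  q_0=7·0+1=1
a_1=2:  p_1=2·7+1=15,  q_1=2·1+0=2
a_2=1:  p_2=1·15+7=22,  q_2=1·2+1=3
a_3=6:  p_3=6·22+15=147,  q_3=6·3+2=20
a_4=1:  p_4=1·147+22=169,  q_4=1·20+3=23
a_5=2:  p_5=2·169+147=485,  q_5=2·23+20=66
fundamental: x₁=485, y₁=66  (since 235225 − 54·4356 = 1)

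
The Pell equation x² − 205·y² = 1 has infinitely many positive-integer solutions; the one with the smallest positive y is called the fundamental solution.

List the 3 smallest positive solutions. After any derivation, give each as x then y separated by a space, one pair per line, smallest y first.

√205 → a₀=14, period (3,6,1,4,1,6,3,28); ℓ=8 even so k=7
step 0: (14, 1)  from 14·(1,0) + (0,1)
step 1: (43, 3)  from 3·(14,1) + (1,0)
step 2: (272, 19)  from 6·(43,3) + (14,1)
step 3: (315, 22)  from 1·(272,19) + (43,3)
step 4: (1532, 107)  from 4·(315,22) + (272,19)
step 5: (1847, 129)  from 1·(1532,107) + (315,22)
step 6: (12614, 881)  from 6·(1847,129) + (1532,107)
step 7: (39689, 2772)  from 3·(12614,881) + (1847,129)
(x₁, y₁) = (39689, 2772);  39689² − 205·2772² = 1 ✓
(39689+2772√205)^2 = 3150433441 + 220035816√205
(39689+2772√205)^3 = 250075105640009 + 17466002999676√205

39689 2772
3150433441 220035816
250075105640009 17466002999676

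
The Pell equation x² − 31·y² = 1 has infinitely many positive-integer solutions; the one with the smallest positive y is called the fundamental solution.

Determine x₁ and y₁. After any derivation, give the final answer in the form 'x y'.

1520 273

√31 → a₀=5, period (1,1,3,5,3,1,1,10); ℓ=8 even so k=7
a_0=5:  p_0=5·1+0=5,  q_0=5·0+1=1
a_1=1:  p_1=1·5+1=6,  q_1=1·1+0=1
a_2=1:  p_2=1·6+5=11,  q_2=1·1+1=2
a_3=3:  p_3=3·11+6=39,  q_3=3·2+1=7
a_4=5:  p_4=5·39+11=206,  q_4=5·7+2=37
a_5=3:  p_5=3·206+39=657,  q_5=3·37+7=118
a_6=1:  p_6=1·657+206=863,  q_6=1·118+37=155
a_7=1:  p_7=1·863+657=1520,  q_7=1·155+118=273
(x₁, y₁) = (1520, 273);  1520² − 31·273² = 1 ✓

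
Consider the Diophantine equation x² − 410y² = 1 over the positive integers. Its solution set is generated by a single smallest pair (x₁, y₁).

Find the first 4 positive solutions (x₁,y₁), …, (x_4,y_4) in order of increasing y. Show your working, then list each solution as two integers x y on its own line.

81 4
13121 648
2125521 104972
344321281 17004816

[20; 4,40] for √410; ℓ=2 ⇒ convergent index 1
i=0: a=20 ⇒ p=20, q=1
i=1: a=4 ⇒ p=81, q=4
(x₁, y₁) = (81, 4);  81² − 410·4² = 1 ✓
k=2:  x_2 = 81·81+410·4·4 = 13121,  y_2 = 81·4+4·81 = 648
k=3:  x_3 = 81·13121+410·4·648 = 2125521,  y_3 = 81·648+4·13121 = 104972
k=4:  x_4 = 81·2125521+410·4·104972 = 344321281,  y_4 = 81·104972+4·2125521 = 17004816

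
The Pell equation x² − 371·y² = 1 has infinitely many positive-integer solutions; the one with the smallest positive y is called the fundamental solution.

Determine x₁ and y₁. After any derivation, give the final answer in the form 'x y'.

d=371: √d = [19; 3,1,4,1,3,38] (ℓ=6, even), read p_5/q_5
k=0  a_k=19  p_k/q_k = 19/1
k=1  a_k=3  p_k/q_k = 58/3
k=2  a_k=1  p_k/q_k = 77/4
…
k=4  a_k=1  p_k/q_k = 443/23
k=5  a_k=3  p_k/q_k = 1695/88
(x₁, y₁) = (1695, 88);  1695² − 371·88² = 1 ✓

1695 88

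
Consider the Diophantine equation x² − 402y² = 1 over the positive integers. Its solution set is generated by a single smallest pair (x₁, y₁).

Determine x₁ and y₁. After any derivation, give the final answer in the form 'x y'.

401 20

√402 → a₀=20, period (20,40); ℓ=2 even so k=1
i=0: a=20 ⇒ p=20, q=1
i=1: a=20 ⇒ p=401, q=20
→ (401, 20).  Check: 401²=160801, 402·20²=160800, difference 1.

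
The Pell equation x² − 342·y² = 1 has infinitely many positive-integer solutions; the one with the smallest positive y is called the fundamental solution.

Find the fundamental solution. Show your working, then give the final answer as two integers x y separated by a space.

37 2

[18; 2,36] for √342; ℓ=2 ⇒ convergent index 1
k=0  a_k=18  p_k/q_k = 18/1
k=1  a_k=2  p_k/q_k = 37/2
(x₁, y₁) = (37, 2);  37² − 342·2² = 1 ✓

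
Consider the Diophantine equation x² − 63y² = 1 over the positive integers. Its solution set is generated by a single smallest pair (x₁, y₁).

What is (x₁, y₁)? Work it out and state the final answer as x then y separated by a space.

8 1

√63 → a₀=7, period (1,14); ℓ=2 even so k=1
step 0: (7, 1)  from 7·(1,0) + (0,1)
step 1: (8, 1)  from 1·(7,1) + (1,0)
(x₁, y₁) = (8, 1);  8² − 63·1² = 1 ✓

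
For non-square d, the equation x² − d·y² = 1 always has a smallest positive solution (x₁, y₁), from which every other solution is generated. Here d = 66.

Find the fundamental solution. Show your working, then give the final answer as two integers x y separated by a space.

[8; 8,16] for √66; ℓ=2 ⇒ convergent index 1
a_0=8:  p_0=8·1+0=8,  q_0=8·0+1=1
a_1=8:  p_1=8·8+1=65,  q_1=8·1+0=8
fundamental: x₁=65, y₁=8  (since 4225 − 66·64 = 1)

65 8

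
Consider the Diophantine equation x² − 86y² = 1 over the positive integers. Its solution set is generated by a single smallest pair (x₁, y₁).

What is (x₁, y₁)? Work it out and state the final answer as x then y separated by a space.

10405 1122

√86 = [9; 3,1,1,1,8,1,1,1,3,18, …], period ℓ=10 (even) → k=9
a_0=9:  p_0=9·1+0=9,  q_0=9·0+1=1
…
a_7=1:  p_7=1·983+881=1864,  q_7=1·106+95=201
a_8=1:  p_8=1·1864+983=2847,  q_8=1·201+106=307
a_9=3:  p_9=3·2847+1864=10405,  q_9=3·307+201=1122
(x₁, y₁) = (10405, 1122);  10405² − 86·1122² = 1 ✓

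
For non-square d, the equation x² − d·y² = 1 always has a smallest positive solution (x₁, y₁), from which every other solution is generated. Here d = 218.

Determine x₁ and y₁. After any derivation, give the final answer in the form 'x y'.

[14; 1,3,3,1,28] for √218; ℓ=5 ⇒ convergent index 9
step 0: (14, 1)  from 14·(1,0) + (0,1)
…
step 3: (192, 13)  from 3·(59,4) + (15,1)
…
step 5: (7220, 489)  from 28·(251,17) + (192,13)
…
step 7: (29633, 2007)  from 3·(7471,506) + (7220,489)
step 8: (96370, 6527)  from 3·(29633,2007) + (7471,506)
step 9: (126003, 8534)  from 1·(96370,6527) + (29633,2007)
(x₁, y₁) = (126003, 8534);  126003² − 218·8534² = 1 ✓

126003 8534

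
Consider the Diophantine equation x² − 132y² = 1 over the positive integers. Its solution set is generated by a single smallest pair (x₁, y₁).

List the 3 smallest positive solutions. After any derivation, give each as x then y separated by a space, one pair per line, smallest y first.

23 2
1057 92
48599 4230

√132 = [11; 2,22, …], period ℓ=2 (even) → k=1
a_0=11:  p_0=11·1+0=11,  q_0=11·0+1=1
a_1=2:  p_1=2·11+1=23,  q_1=2·1+0=2
(x₁, y₁) = (23, 2);  23² − 132·2² = 1 ✓
(23+2√132)^2 = 1057 + 92√132
(23+2√132)^3 = 48599 + 4230√132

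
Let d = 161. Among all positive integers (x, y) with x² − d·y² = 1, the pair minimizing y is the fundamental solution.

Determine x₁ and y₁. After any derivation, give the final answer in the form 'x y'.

11775 928

d=161: √d = [12; 1,2,4,1,2,1,4,2,1,24] (ℓ=10, even), read p_9/q_9
a_0=12:  p_0=12·1+0=12,  q_0=12·0+1=1
a_1=1:  p_1=1·12+1=13,  q_1=1·1+0=1
…
a_4=1:  p_4=1·165+38=203,  q_4=1·13+3=16
a_5=2:  p_5=2·203+165=571,  q_5=2·16+13=45
…
a_7=4:  p_7=4·774+571=3667,  q_7=4·61+45=289
a_8=2:  p_8=2·3667+774=8108,  q_8=2·289+61=639
a_9=1:  p_9=1·8108+3667=11775,  q_9=1·639+289=928
(x₁, y₁) = (11775, 928);  11775² − 161·928² = 1 ✓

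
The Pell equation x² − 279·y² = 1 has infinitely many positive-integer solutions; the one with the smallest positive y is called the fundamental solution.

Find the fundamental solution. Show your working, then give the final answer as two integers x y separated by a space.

d=279: √d = [16; 1,2,2,1,2,2,1,32] (ℓ=8, even), read p_7/q_7
k=0  a_k=16  p_k/q_k = 16/1
…
k=2  a_k=2  p_k/q_k = 50/3
…
k=4  a_k=1  p_k/q_k = 167/10
…
k=6  a_k=2  p_k/q_k = 1069/64
k=7  a_k=1  p_k/q_k = 1520/91
fundamental: x₁=1520, y₁=91  (since 2310400 − 279·8281 = 1)

1520 91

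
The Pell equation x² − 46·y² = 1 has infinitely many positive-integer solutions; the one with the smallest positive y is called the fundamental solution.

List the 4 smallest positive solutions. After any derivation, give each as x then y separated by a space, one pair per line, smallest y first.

24335 3588
1184384449 174627960
57643991108495 8499142809612
2805533046066067201 413653280369188080

d=46: √d = [6; 1,3,1,1,2,6,2,1,1,3,1,12] (ℓ=12, even), read p_11/q_11
i=0: a=6 ⇒ p=6, q=1
…
i=2: a=3 ⇒ p=27, q=4
…
i=5: a=2 ⇒ p=156, q=23
i=6: a=6 ⇒ p=997, q=147
i=7: a=2 ⇒ p=2150, q=317
i=8: a=1 ⇒ p=3147, q=464
…
i=10: a=3 ⇒ p=19038, q=2807
i=11: a=1 ⇒ p=24335, q=3588
fundamental: x₁=24335, y₁=3588  (since 592192225 − 46·12873744 = 1)
n=2: (24335,3588)∘(24335,3588) = (24335·24335+46·3588·3588, 24335·3588+3588·24335) = (1184384449,174627960)
n=3: (1184384449,174627960)∘(24335,3588) = (24335·1184384449+46·3588·174627960, 24335·174627960+3588·1184384449) = (57643991108495,8499142809612)
n=4: (57643991108495,8499142809612)∘(24335,3588) = (24335·57643991108495+46·3588·8499142809612, 24335·8499142809612+3588·57643991108495) = (2805533046066067201,413653280369188080)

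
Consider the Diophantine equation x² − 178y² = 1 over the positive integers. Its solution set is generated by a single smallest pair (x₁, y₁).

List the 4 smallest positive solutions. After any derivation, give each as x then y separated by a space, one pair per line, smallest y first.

d=178: √d = [13; 2,1,12,1,2,26] (ℓ=6, even), read p_5/q_5
i=0: a=13 ⇒ p=13, q=1
i=1: a=2 ⇒ p=27, q=2
i=2: a=1 ⇒ p=40, q=3
i=3: a=12 ⇒ p=507, q=38
i=4: a=1 ⇒ p=547, q=41
i=5: a=2 ⇒ p=1601, q=120
fundamental: x₁=1601, y₁=120  (since 2563201 − 178·14400 = 1)
k=2:  x_2 = 1601·1601+178·120·120 = 5126401,  y_2 = 1601·120+120·1601 = 384240
k=3:  x_3 = 1601·5126401+178·120·384240 = 16414734401,  y_3 = 1601·384240+120·5126401 = 1230336360
k=4:  x_4 = 1601·16414734401+178·120·1230336360 = 52559974425601,  y_4 = 1601·1230336360+120·16414734401 = 3939536640480

1601 120
5126401 384240
16414734401 1230336360
52559974425601 3939536640480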